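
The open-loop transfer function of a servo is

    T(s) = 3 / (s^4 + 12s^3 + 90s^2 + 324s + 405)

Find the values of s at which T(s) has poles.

The poles are the roots of the denominator s^4 + 12s^3 + 90s^2 + 324s + 405 = 0.
Trying s = -3: the polynomial evaluates to 0, so (s + 3) is a factor.
Dividing out leaves s^3 + 9s^2 + 63s + 135 = 0.
This factors further as (s + 3)(s^2 + 6s + 45) = 0.

s = -3, -3, -3 + 6j, -3 - 6j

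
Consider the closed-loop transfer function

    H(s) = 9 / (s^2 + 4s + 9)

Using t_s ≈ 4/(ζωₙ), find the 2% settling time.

Comparing s^2 + 4s + 9 to s^2 + 2ζωₙs + ωₙ²: ωₙ = 3 rad/s and ζ = 4/(2·3) ≈ 0.6667.
ζωₙ = 4/2 = 2, so t_s ≈ 4/(ζωₙ) = 4/2 = 2 s.

t_s ≈ 2 s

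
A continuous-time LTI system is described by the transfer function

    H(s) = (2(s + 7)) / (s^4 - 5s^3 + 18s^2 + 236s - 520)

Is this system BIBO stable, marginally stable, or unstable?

The denominator s^4 - 5s^3 + 18s^2 + 236s - 520 factors as (s - 2)(s^2 - 8s + 52)(s + 5), giving poles at s = 2, 4 ± 6j, -5.
Since the pole(s) at s = 2, 4 + 6j, 4 - 6j lie in the right half-plane, the system is unstable.

unstable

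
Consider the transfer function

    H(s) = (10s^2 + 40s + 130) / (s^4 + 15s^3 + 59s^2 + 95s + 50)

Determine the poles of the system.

s = -2 ± j, -10, -1

The poles are the roots of the denominator s^4 + 15s^3 + 59s^2 + 95s + 50 = 0.
Trying s = -10: the polynomial evaluates to 0, so (s + 10) is a factor.
Dividing out leaves s^3 + 5s^2 + 9s + 5 = 0.
This factors further as (s^2 + 4s + 5)(s + 1) = 0.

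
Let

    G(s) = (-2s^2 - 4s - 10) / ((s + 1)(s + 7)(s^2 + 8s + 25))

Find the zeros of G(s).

s = -1 ± 2j

Set the numerator to zero: -2s^2 - 4s - 10 = 0, i.e. -2·(s^2 + 2s + 5) = 0.
Factoring: (s^2 + 2s + 5) = 0.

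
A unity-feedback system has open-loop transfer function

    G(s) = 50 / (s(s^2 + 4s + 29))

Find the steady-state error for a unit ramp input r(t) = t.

G(s) has one pole at the origin.
This is a Type 1 system. Kv = lim_{s→0} s·G(s) = 50/29.
e_ss = 1/Kv = 1/(50/29) = 29/50 ≈ 0.5800.

e_ss = 0.5800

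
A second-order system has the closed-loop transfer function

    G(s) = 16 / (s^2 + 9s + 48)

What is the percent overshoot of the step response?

Comparing s^2 + 9s + 48 to s^2 + 2ζωₙs + ωₙ²: ωₙ = √48 ≈ 6.928 rad/s and ζ = 9/(2·√48) ≈ 0.6495.
%OS = 100·exp(−πζ/√(1−ζ²)) = 100·exp(−π·0.6495/√(1−0.6495²)) ≈ 6.83%.

%OS ≈ 6.83%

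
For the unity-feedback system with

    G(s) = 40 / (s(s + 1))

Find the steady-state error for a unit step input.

e_ss = 0

G(s) has one pole at the origin.
This is a Type 1 system; for a step input the steady-state error is zero.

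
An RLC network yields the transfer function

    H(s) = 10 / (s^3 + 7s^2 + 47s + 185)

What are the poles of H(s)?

s = -1 ± 6j, -5

The poles are the roots of the denominator s^3 + 7s^2 + 47s + 185 = 0.
Trying s = -5: the polynomial evaluates to 0, so (s + 5) is a factor.
Dividing out leaves s^2 + 2s + 37 = 0.
The quadratic formula then gives s = -1 ± 6j.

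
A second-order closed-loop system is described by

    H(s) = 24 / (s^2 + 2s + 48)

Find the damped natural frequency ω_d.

Comparing s^2 + 2s + 48 to s^2 + 2ζωₙs + ωₙ²: ωₙ = √48 ≈ 6.928 rad/s and ζ = 2/(2·√48) ≈ 0.1443.
ζωₙ = 2/2 = 1, so ω_d = ωₙ√(1−ζ²) = √(ωₙ² − (ζωₙ)²) = √(48 − 1²) = √47 ≈ 6.856 rad/s.

ω_d ≈ 6.856 rad/s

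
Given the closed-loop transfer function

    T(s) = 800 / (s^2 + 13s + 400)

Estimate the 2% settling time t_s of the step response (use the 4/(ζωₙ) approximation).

Comparing s^2 + 13s + 400 to s^2 + 2ζωₙs + ωₙ²: ωₙ = 20 rad/s and ζ = 13/(2·20) = 0.325.
ζωₙ = 13/2 = 6.5, so t_s ≈ 4/(ζωₙ) = 4/6.5 ≈ 0.6154 s.

t_s ≈ 0.6154 s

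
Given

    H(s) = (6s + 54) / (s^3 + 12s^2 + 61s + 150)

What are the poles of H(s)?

The poles are the roots of the denominator s^3 + 12s^2 + 61s + 150 = 0.
Trying s = -6: the polynomial evaluates to 0, so (s + 6) is a factor.
Dividing out leaves s^2 + 6s + 25 = 0.
The quadratic formula then gives s = -3 ± 4j.

s = -6, -3 ± 4j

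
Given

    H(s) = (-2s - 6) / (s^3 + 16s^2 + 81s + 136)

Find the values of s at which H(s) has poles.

The poles are the roots of the denominator s^3 + 16s^2 + 81s + 136 = 0.
Trying s = -8: the polynomial evaluates to 0, so (s + 8) is a factor.
Dividing out leaves s^2 + 8s + 17 = 0.
The quadratic formula then gives s = -4 ± 1j.

s = -4 + j, -4 - j, -8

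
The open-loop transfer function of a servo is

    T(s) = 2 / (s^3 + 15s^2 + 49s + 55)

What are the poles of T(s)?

s = -2 ± j, -11

The poles are the roots of the denominator s^3 + 15s^2 + 49s + 55 = 0.
Trying s = -11: the polynomial evaluates to 0, so (s + 11) is a factor.
Dividing out leaves s^2 + 4s + 5 = 0.
The quadratic formula then gives s = -2 ± 1j.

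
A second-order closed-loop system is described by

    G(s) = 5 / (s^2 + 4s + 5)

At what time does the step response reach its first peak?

t_p ≈ 3.142 s

Comparing s^2 + 4s + 5 to s^2 + 2ζωₙs + ωₙ²: ωₙ = √5 ≈ 2.236 rad/s and ζ = 4/(2·√5) ≈ 0.8944.
ζωₙ = 4/2 = 2, so ω_d = ωₙ√(1−ζ²) = √(ωₙ² − (ζωₙ)²) = √(5 − 2²) = √1 = 1 rad/s.
t_p = π/ω_d = π/1 ≈ 3.142 s.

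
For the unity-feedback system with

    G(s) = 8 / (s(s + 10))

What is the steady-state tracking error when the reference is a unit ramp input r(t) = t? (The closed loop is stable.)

e_ss = 1.250

G(s) has one pole at the origin.
This is a Type 1 system. Kv = lim_{s→0} s·G(s) = 8/10 = 4/5.
e_ss = 1/Kv = 1/(4/5) = 5/4 ≈ 1.250.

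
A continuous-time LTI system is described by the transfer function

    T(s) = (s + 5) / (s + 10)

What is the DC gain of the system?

Set s = 0: T(0) = (5) / (10) = 1/2.

T(0) = 1/2 ≈ 0.5000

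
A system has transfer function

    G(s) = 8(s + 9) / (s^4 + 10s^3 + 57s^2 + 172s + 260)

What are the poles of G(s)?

s = -3 + 2j, -3 - 2j, -2 + 4j, -2 - 4j

The poles are the roots of the denominator s^4 + 10s^3 + 57s^2 + 172s + 260 = 0.
No real roots exist; factor into two real quadratics: (s^2 + 6s + 13)(s^2 + 4s + 20) = 0.
Each quadratic gives a conjugate pair via the quadratic formula.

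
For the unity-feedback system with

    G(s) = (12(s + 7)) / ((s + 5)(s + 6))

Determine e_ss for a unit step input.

G(s) has no poles at the origin.
This is a Type 0 system. Kp = lim_{s→0} G(s) = 84/30 = 14/5.
e_ss = 1/(1 + Kp) = 1/(1 + 14/5) = 5/19 ≈ 0.2632.

e_ss = 0.2632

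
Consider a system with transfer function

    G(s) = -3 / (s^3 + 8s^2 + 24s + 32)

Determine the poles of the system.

The poles are the roots of the denominator s^3 + 8s^2 + 24s + 32 = 0.
Trying s = -4: the polynomial evaluates to 0, so (s + 4) is a factor.
Dividing out leaves s^2 + 4s + 8 = 0.
The quadratic formula then gives s = -2 ± 2j.

s = -2 + 2j, -2 - 2j, -4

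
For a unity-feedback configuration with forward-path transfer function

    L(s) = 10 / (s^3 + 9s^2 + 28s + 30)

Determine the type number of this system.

The denominator has no factor of s at the origin — no free integrator — so this is a Type 0 system.

Type 0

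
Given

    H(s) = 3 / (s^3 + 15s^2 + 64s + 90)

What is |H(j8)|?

Substitute s = j8: numerator = 3, denominator = -870.
|H(j8)| = |3| / |-870| = 3 / 870 ≈ 0.003448.

|H(j8)| ≈ 0.003448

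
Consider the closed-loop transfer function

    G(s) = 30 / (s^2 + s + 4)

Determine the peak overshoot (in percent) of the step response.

%OS ≈ 44.4%

Comparing s^2 + s + 4 to s^2 + 2ζωₙs + ωₙ²: ωₙ = 2 rad/s and ζ = 1/(2·2) = 0.25.
%OS = 100·exp(−πζ/√(1−ζ²)) = 100·exp(−π·0.25/√(1−0.25²)) ≈ 44.4%.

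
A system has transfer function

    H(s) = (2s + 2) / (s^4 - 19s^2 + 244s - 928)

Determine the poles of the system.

s = 2 + 5j, 2 - 5j, 4, -8

The poles are the roots of the denominator s^4 - 19s^2 + 244s - 928 = 0.
Trying s = 4: the polynomial evaluates to 0, so (s - 4) is a factor.
Dividing out leaves s^3 + 4s^2 - 3s + 232 = 0.
This factors further as (s^2 - 4s + 29)(s + 8) = 0.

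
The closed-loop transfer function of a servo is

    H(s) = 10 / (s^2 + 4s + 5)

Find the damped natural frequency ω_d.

ω_d = 1 rad/s

Comparing s^2 + 4s + 5 to s^2 + 2ζωₙs + ωₙ²: ωₙ = √5 ≈ 2.236 rad/s and ζ = 4/(2·√5) ≈ 0.8944.
ζωₙ = 4/2 = 2, so ω_d = ωₙ√(1−ζ²) = √(ωₙ² − (ζωₙ)²) = √(5 − 2²) = √1 = 1 rad/s.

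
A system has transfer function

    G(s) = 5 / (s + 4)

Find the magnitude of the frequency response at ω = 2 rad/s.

|G(j2)| ≈ 1.118

Substitute s = j2: numerator = 5, denominator = 4 + j2.
|G(j2)| = |5| / |4 + j2| = 5 / 4.4721 ≈ 1.118.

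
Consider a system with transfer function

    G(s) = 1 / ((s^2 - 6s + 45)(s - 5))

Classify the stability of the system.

The poles can be read from the denominator factors: s = 3 ± 6j, 5.
Since the pole(s) at s = 3 ± 6j, 5 lie in the right half-plane, the system is unstable.

unstable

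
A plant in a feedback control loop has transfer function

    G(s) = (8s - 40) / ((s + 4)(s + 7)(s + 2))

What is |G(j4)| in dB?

Substitute s = j4: numerator = -40 + j32, denominator = -152 + j136.
|G(j4)| = |-40 + j32| / |-152 + j136| = 51.225 / 203.96 ≈ 0.2512.
In decibels: 20·log₁₀(0.2512) ≈ -12.0 dB.

|G(j4)|_dB ≈ -12.0 dB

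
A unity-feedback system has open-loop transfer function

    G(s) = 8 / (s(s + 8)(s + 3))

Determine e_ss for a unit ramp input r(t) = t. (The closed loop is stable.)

G(s) has one pole at the origin.
This is a Type 1 system. Kv = lim_{s→0} s·G(s) = 8/24 = 1/3.
e_ss = 1/Kv = 1/(1/3) = 3.

e_ss = 3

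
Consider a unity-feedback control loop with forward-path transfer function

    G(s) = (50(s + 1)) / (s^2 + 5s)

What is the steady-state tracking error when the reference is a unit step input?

e_ss = 0

G(s) has one pole at the origin.
This is a Type 1 system; for a step input the steady-state error is zero.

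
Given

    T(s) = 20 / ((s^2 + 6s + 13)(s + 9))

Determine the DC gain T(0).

At s = 0 each factor (s + a) contributes a and each (s^2 + bs + c) contributes c.
T(0) = 20·1 / ((13) · (9)) = 20/117 = 20/117.

T(0) = 20/117 ≈ 0.1709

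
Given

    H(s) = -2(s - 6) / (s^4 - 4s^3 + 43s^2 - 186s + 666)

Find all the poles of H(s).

The poles are the roots of the denominator s^4 - 4s^3 + 43s^2 - 186s + 666 = 0.
No real roots exist; factor into two real quadratics: (s^2 - 6s + 18)(s^2 + 2s + 37) = 0.
Each quadratic gives a conjugate pair via the quadratic formula.

s = 3 + 3j, 3 - 3j, -1 + 6j, -1 - 6j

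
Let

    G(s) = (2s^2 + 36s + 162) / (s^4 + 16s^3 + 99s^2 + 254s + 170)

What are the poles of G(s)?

s = -5 ± 3j, -1, -5

The poles are the roots of the denominator s^4 + 16s^3 + 99s^2 + 254s + 170 = 0.
Trying s = -1: the polynomial evaluates to 0, so (s + 1) is a factor.
Dividing out leaves s^3 + 15s^2 + 84s + 170 = 0.
This factors further as (s^2 + 10s + 34)(s + 5) = 0.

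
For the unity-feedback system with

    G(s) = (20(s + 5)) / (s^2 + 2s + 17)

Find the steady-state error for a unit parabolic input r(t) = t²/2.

e_ss = ∞

G(s) has no poles at the origin.
This is a Type 0 system; Ka = lim_{s→0} s^2·G(s) = 0, so the steady-state error for a parabola input is infinite.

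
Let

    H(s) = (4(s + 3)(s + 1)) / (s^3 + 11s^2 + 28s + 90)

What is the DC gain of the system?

H(0) = 2/15 ≈ 0.1333

Set s = 0: H(0) = (12) / (90) = 2/15.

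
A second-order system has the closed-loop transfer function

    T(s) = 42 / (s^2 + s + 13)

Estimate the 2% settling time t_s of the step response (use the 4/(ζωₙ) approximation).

Comparing s^2 + s + 13 to s^2 + 2ζωₙs + ωₙ²: ωₙ = √13 ≈ 3.606 rad/s and ζ = 1/(2·√13) ≈ 0.1387.
ζωₙ = 1/2 = 0.5, so t_s ≈ 4/(ζωₙ) = 4/0.5 = 8 s.

t_s ≈ 8 s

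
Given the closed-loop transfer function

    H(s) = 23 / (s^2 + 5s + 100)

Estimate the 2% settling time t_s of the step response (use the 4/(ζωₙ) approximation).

t_s ≈ 1.600 s

Comparing s^2 + 5s + 100 to s^2 + 2ζωₙs + ωₙ²: ωₙ = 10 rad/s and ζ = 5/(2·10) = 0.25.
ζωₙ = 5/2 = 2.5, so t_s ≈ 4/(ζωₙ) = 4/2.5 = 1.600 s.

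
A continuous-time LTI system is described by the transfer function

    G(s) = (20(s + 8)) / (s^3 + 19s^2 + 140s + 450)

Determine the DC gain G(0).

Set s = 0: G(0) = (160) / (450) = 16/45.

G(0) = 16/45 ≈ 0.3556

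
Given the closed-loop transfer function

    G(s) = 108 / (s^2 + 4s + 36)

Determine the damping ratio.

Compare the denominator to the standard form s^2 + 2ζωₙs + ωₙ².
ωₙ² = 36, so ωₙ = 6 rad/s.
2ζωₙ = 4, so ζ = 4/(2·6) ≈ 0.3333.

ζ ≈ 0.3333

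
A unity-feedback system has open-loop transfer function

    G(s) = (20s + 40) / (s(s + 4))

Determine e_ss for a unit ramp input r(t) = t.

e_ss = 0.1000

G(s) has one pole at the origin.
This is a Type 1 system. Kv = lim_{s→0} s·G(s) = 40/4 = 10.
e_ss = 1/Kv = 1/(10) = 1/10 ≈ 0.1000.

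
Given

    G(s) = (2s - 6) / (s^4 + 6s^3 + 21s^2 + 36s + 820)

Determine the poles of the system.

The poles are the roots of the denominator s^4 + 6s^3 + 21s^2 + 36s + 820 = 0.
No real roots exist; factor into two real quadratics: (s^2 - 4s + 20)(s^2 + 10s + 41) = 0.
Each quadratic gives a conjugate pair via the quadratic formula.

s = 2 ± 4j, -5 ± 4j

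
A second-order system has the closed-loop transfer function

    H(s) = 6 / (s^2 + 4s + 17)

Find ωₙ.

Compare the denominator to the standard form s^2 + 2ζωₙs + ωₙ².
ωₙ² = 17, so ωₙ = √17 ≈ 4.123 rad/s.

ωₙ ≈ 4.123 rad/s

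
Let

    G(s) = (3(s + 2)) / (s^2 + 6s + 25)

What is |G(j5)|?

|G(j5)| ≈ 0.5385

Substitute s = j5: numerator = 6 + j15, denominator = j30.
|G(j5)| = |6 + j15| / |j30| = 16.155 / 30 ≈ 0.5385.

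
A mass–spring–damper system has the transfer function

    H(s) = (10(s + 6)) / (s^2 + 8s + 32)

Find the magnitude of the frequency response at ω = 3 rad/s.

|H(j3)| ≈ 2.018

Substitute s = j3: numerator = 60 + j30, denominator = 23 + j24.
|H(j3)| = |60 + j30| / |23 + j24| = 67.082 / 33.242 ≈ 2.018.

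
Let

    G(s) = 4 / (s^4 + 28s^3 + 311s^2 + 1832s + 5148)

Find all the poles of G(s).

s = -11, -9, -4 ± 6j

The poles are the roots of the denominator s^4 + 28s^3 + 311s^2 + 1832s + 5148 = 0.
Trying s = -11: the polynomial evaluates to 0, so (s + 11) is a factor.
Dividing out leaves s^3 + 17s^2 + 124s + 468 = 0.
This factors further as (s + 9)(s^2 + 8s + 52) = 0.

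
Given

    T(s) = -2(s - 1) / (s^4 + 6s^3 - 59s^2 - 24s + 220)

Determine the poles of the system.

s = -11, -2, 5, 2

The poles are the roots of the denominator s^4 + 6s^3 - 59s^2 - 24s + 220 = 0.
Trying s = -11: the polynomial evaluates to 0, so (s + 11) is a factor.
Dividing out leaves s^3 - 5s^2 - 4s + 20 = 0.
This factors further as (s + 2)(s - 5)(s - 2) = 0.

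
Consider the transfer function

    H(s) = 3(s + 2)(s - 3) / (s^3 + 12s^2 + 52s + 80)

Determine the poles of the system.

s = -4 ± 2j, -4

The poles are the roots of the denominator s^3 + 12s^2 + 52s + 80 = 0.
Trying s = -4: the polynomial evaluates to 0, so (s + 4) is a factor.
Dividing out leaves s^2 + 8s + 20 = 0.
The quadratic formula then gives s = -4 ± 2j.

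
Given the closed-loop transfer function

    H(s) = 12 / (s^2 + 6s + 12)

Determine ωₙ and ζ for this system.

Compare the denominator to the standard form s^2 + 2ζωₙs + ωₙ².
ωₙ² = 12, so ωₙ = √12 ≈ 3.464 rad/s.
2ζωₙ = 6, so ζ = 6/(2·√12) ≈ 0.8660.

ωₙ ≈ 3.464 rad/s, ζ ≈ 0.8660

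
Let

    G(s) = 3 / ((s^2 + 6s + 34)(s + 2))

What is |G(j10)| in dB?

|G(j10)|_dB ≈ -49.6 dB

Substitute s = j10: numerator = 3, denominator = -732 - j540.
|G(j10)| = |3| / |-732 - j540| = 3 / 909.63 ≈ 0.003298.
In decibels: 20·log₁₀(0.003298) ≈ -49.6 dB.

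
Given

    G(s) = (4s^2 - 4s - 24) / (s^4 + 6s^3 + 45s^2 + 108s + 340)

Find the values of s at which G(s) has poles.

The poles are the roots of the denominator s^4 + 6s^3 + 45s^2 + 108s + 340 = 0.
No real roots exist; factor into two real quadratics: (s^2 + 4s + 20)(s^2 + 2s + 17) = 0.
Each quadratic gives a conjugate pair via the quadratic formula.

s = -2 + 4j, -2 - 4j, -1 + 4j, -1 - 4j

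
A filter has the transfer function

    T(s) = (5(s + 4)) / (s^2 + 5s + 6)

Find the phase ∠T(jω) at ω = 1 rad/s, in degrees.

∠T(j1) ≈ -30.96°

At s = j1: numerator = 20 + j5, denominator = 5 + j5.
∠T = ∠num − ∠den = 14.036° − (45°) = -30.96°.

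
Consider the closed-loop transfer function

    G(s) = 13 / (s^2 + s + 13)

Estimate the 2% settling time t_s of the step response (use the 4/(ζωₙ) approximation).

Comparing s^2 + s + 13 to s^2 + 2ζωₙs + ωₙ²: ωₙ = √13 ≈ 3.606 rad/s and ζ = 1/(2·√13) ≈ 0.1387.
ζωₙ = 1/2 = 0.5, so t_s ≈ 4/(ζωₙ) = 4/0.5 = 8 s.

t_s ≈ 8 s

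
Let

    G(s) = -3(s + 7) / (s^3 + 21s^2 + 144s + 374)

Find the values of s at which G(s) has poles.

s = -5 + 3j, -5 - 3j, -11

The poles are the roots of the denominator s^3 + 21s^2 + 144s + 374 = 0.
Trying s = -11: the polynomial evaluates to 0, so (s + 11) is a factor.
Dividing out leaves s^2 + 10s + 34 = 0.
The quadratic formula then gives s = -5 ± 3j.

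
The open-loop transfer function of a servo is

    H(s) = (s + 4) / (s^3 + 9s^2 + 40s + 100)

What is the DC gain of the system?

Set s = 0: H(0) = (4) / (100) = 1/25.

H(0) = 1/25 ≈ 0.04000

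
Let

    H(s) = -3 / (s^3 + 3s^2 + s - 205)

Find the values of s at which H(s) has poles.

The poles are the roots of the denominator s^3 + 3s^2 + s - 205 = 0.
Trying s = 5: the polynomial evaluates to 0, so (s - 5) is a factor.
Dividing out leaves s^2 + 8s + 41 = 0.
The quadratic formula then gives s = -4 ± 5j.

s = -4 ± 5j, 5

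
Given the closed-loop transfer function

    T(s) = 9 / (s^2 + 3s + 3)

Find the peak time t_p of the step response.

Comparing s^2 + 3s + 3 to s^2 + 2ζωₙs + ωₙ²: ωₙ = √3 ≈ 1.732 rad/s and ζ = 3/(2·√3) ≈ 0.8660.
ζωₙ = 3/2 = 1.5, so ω_d = ωₙ√(1−ζ²) = √(ωₙ² − (ζωₙ)²) = √(3 − 1.5²) = √0.75 ≈ 0.8660 rad/s.
t_p = π/ω_d = π/0.8660 ≈ 3.628 s.

t_p ≈ 3.628 s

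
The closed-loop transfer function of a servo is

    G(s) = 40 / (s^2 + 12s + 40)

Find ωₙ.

Compare the denominator to the standard form s^2 + 2ζωₙs + ωₙ².
ωₙ² = 40, so ωₙ = √40 ≈ 6.325 rad/s.

ωₙ ≈ 6.325 rad/s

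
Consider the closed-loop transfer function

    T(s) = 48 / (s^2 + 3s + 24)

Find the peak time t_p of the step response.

t_p ≈ 0.6736 s

Comparing s^2 + 3s + 24 to s^2 + 2ζωₙs + ωₙ²: ωₙ = √24 ≈ 4.899 rad/s and ζ = 3/(2·√24) ≈ 0.3062.
ζωₙ = 3/2 = 1.5, so ω_d = ωₙ√(1−ζ²) = √(ωₙ² − (ζωₙ)²) = √(24 − 1.5²) = √21.75 ≈ 4.664 rad/s.
t_p = π/ω_d = π/4.664 ≈ 0.6736 s.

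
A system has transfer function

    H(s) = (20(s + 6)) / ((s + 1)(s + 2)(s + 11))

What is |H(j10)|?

Substitute s = j10: numerator = 120 + j200, denominator = -1378 - j650.
|H(j10)| = |120 + j200| / |-1378 - j650| = 233.24 / 1523.6 ≈ 0.1531.

|H(j10)| ≈ 0.1531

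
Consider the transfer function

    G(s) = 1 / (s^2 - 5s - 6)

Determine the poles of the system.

The poles are the roots of the denominator s^2 - 5s - 6 = 0.
Factoring: (s - 6)(s + 1) = 0, so s = 6 and s = -1.

s = 6, -1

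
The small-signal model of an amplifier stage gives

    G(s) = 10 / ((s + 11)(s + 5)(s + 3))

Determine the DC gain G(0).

At s = 0 each factor (s + a) contributes a and each (s^2 + bs + c) contributes c.
G(0) = 10·1 / ((11) · (5) · (3)) = 10/165 = 2/33.

G(0) = 2/33 ≈ 0.06061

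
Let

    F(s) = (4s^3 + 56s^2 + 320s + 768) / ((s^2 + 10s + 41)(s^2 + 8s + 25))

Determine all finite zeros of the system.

Set the numerator to zero: 4s^3 + 56s^2 + 320s + 768 = 0, i.e. 4·(s^3 + 14s^2 + 80s + 192) = 0.
Factoring: (s + 6)(s^2 + 8s + 32) = 0.

s = -6, -4 ± 4j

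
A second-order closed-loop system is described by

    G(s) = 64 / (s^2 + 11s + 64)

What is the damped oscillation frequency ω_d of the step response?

Comparing s^2 + 11s + 64 to s^2 + 2ζωₙs + ωₙ²: ωₙ = 8 rad/s and ζ = 11/(2·8) = 0.6875.
ζωₙ = 11/2 = 5.5, so ω_d = ωₙ√(1−ζ²) = √(ωₙ² − (ζωₙ)²) = √(64 − 5.5²) = √33.75 ≈ 5.809 rad/s.

ω_d ≈ 5.809 rad/s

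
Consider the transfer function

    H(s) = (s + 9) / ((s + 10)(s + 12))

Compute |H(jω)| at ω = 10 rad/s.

Substitute s = j10: numerator = 9 + j10, denominator = 20 + j220.
|H(j10)| = |9 + j10| / |20 + j220| = 13.454 / 220.91 ≈ 0.06090.

|H(j10)| ≈ 0.06090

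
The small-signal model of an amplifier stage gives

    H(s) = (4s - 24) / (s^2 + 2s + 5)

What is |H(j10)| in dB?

|H(j10)|_dB ≈ -6.37 dB

Substitute s = j10: numerator = -24 + j40, denominator = -95 + j20.
|H(j10)| = |-24 + j40| / |-95 + j20| = 46.648 / 97.082 ≈ 0.4805.
In decibels: 20·log₁₀(0.4805) ≈ -6.37 dB.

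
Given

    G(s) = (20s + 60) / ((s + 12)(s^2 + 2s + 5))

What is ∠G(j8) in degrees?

At s = j8: numerator = 60 + j160, denominator = -836 - j280.
∠G = ∠num − ∠den = 69.444° − (-161.48°) = 230.9°, which wraps to -129.1°.

∠G(j8) ≈ -129.1°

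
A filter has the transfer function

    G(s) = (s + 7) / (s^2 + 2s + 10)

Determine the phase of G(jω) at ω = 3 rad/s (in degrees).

∠G(j3) ≈ -57.34°

At s = j3: numerator = 7 + j3, denominator = 1 + j6.
∠G = ∠num − ∠den = 23.199° − (80.538°) = -57.34°.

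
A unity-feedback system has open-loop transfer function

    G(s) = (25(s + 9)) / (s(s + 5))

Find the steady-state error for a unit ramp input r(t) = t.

G(s) has one pole at the origin.
This is a Type 1 system. Kv = lim_{s→0} s·G(s) = 225/5 = 45.
e_ss = 1/Kv = 1/(45) = 1/45 ≈ 0.02222.

e_ss = 0.02222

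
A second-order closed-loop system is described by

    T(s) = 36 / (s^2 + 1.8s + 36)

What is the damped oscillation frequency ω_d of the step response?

Comparing s^2 + 1.8s + 36 to s^2 + 2ζωₙs + ωₙ²: ωₙ = 6 rad/s and ζ = 1.8/(2·6) = 0.15.
ζωₙ = 1.8/2 = 0.9, so ω_d = ωₙ√(1−ζ²) = √(ωₙ² − (ζωₙ)²) = √(36 − 0.9²) = √35.19 ≈ 5.932 rad/s.

ω_d ≈ 5.932 rad/s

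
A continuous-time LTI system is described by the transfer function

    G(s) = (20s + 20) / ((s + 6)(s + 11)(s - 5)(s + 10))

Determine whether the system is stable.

The poles can be read from the denominator factors: s = -6, -11, 5, -10.
Since the pole(s) at s = 5 lie in the right half-plane, the system is unstable.

unstable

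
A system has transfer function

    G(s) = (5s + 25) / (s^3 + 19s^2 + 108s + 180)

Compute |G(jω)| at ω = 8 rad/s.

|G(j8)| ≈ 0.04311

Substitute s = j8: numerator = 25 + j40, denominator = -1036 + j352.
|G(j8)| = |25 + j40| / |-1036 + j352| = 47.170 / 1094.2 ≈ 0.04311.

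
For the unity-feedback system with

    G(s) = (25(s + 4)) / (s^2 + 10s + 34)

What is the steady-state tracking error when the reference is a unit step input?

e_ss = 0.2537

G(s) has no poles at the origin.
This is a Type 0 system. Kp = lim_{s→0} G(s) = 100/34 = 50/17.
e_ss = 1/(1 + Kp) = 1/(1 + 50/17) = 17/67 ≈ 0.2537.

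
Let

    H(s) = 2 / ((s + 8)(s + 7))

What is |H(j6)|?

Substitute s = j6: numerator = 2, denominator = 20 + j90.
|H(j6)| = |2| / |20 + j90| = 2 / 92.195 ≈ 0.02169.

|H(j6)| ≈ 0.02169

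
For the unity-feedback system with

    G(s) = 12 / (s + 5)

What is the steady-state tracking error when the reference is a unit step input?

G(s) has no poles at the origin.
This is a Type 0 system. Kp = lim_{s→0} G(s) = 12/5.
e_ss = 1/(1 + Kp) = 1/(1 + 12/5) = 5/17 ≈ 0.2941.

e_ss = 0.2941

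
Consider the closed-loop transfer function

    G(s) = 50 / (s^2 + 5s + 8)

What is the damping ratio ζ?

Compare the denominator to the standard form s^2 + 2ζωₙs + ωₙ².
ωₙ² = 8, so ωₙ = √8 ≈ 2.828 rad/s.
2ζωₙ = 5, so ζ = 5/(2·√8) ≈ 0.8839.

ζ ≈ 0.8839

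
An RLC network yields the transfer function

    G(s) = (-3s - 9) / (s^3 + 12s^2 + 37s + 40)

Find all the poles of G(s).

The poles are the roots of the denominator s^3 + 12s^2 + 37s + 40 = 0.
Trying s = -8: the polynomial evaluates to 0, so (s + 8) is a factor.
Dividing out leaves s^2 + 4s + 5 = 0.
The quadratic formula then gives s = -2 ± 1j.

s = -2 + j, -2 - j, -8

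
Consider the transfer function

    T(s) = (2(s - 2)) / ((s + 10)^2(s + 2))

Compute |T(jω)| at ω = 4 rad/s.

|T(j4)| ≈ 0.01724

Substitute s = j4: numerator = -4 + j8, denominator = -152 + j496.
|T(j4)| = |-4 + j8| / |-152 + j496| = 8.9443 / 518.77 ≈ 0.01724.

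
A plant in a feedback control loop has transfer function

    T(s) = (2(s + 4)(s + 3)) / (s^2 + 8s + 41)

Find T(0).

Set s = 0: T(0) = (24) / (41) = 24/41.

T(0) = 24/41 ≈ 0.5854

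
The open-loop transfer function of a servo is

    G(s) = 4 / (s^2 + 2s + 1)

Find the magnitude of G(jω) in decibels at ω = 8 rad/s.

|G(j8)|_dB ≈ -24.2 dB

Substitute s = j8: numerator = 4, denominator = -63 + j16.
|G(j8)| = |4| / |-63 + j16| = 4 / 65 ≈ 0.06154.
In decibels: 20·log₁₀(0.06154) ≈ -24.2 dB.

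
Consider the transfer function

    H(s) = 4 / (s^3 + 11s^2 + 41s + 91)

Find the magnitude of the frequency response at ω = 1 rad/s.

|H(j1)| ≈ 0.04472

Substitute s = j1: numerator = 4, denominator = 80 + j40.
|H(j1)| = |4| / |80 + j40| = 4 / 89.443 ≈ 0.04472.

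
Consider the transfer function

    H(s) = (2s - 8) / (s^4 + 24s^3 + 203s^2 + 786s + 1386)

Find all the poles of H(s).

The poles are the roots of the denominator s^4 + 24s^3 + 203s^2 + 786s + 1386 = 0.
Trying s = -7: the polynomial evaluates to 0, so (s + 7) is a factor.
Dividing out leaves s^3 + 17s^2 + 84s + 198 = 0.
This factors further as (s^2 + 6s + 18)(s + 11) = 0.

s = -3 + 3j, -3 - 3j, -7, -11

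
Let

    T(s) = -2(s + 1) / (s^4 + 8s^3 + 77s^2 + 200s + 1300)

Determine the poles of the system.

The poles are the roots of the denominator s^4 + 8s^3 + 77s^2 + 200s + 1300 = 0.
No real roots exist; factor into two real quadratics: (s^2 + 25)(s^2 + 8s + 52) = 0.
Each quadratic gives a conjugate pair via the quadratic formula.

s = 5j, -5j, -4 + 6j, -4 - 6j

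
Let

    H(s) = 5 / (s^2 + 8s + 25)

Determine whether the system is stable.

stable

The poles can be read from the denominator factors: s = -4 ± 3j.
Since all poles lie strictly in the left half-plane, the system is stable.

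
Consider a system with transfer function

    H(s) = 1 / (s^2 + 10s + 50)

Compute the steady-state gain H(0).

Set s = 0: H(0) = (1) / (50) = 1/50.

H(0) = 1/50 ≈ 0.02000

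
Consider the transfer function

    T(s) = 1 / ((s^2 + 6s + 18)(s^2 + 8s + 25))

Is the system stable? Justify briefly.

The poles can be read from the denominator factors: s = -3 + 3j, -3 - 3j, -4 + 3j, -4 - 3j.
Since all poles lie strictly in the left half-plane, the system is stable.

stable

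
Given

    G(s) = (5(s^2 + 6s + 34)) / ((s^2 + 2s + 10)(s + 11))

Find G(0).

At s = 0 each factor (s + a) contributes a and each (s^2 + bs + c) contributes c.
G(0) = 5·(34) / ((10) · (11)) = 170/110 = 17/11.

G(0) = 17/11 ≈ 1.545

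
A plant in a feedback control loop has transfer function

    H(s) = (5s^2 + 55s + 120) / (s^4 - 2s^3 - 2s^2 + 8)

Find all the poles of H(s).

s = -1 ± j, 2, 2

The poles are the roots of the denominator s^4 - 2s^3 - 2s^2 + 8 = 0.
Trying s = 2: the polynomial evaluates to 0, so (s - 2) is a factor.
Dividing out leaves s^3 - 2s - 4 = 0.
This factors further as (s^2 + 2s + 2)(s - 2) = 0.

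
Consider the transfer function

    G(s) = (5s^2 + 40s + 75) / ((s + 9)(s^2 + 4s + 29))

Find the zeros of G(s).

Set the numerator to zero: 5s^2 + 40s + 75 = 0, i.e. 5·(s^2 + 8s + 15) = 0.
Factoring: (s + 5)(s + 3) = 0.

s = -5, -3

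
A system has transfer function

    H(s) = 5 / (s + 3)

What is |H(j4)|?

Substitute s = j4: numerator = 5, denominator = 3 + j4.
|H(j4)| = |5| / |3 + j4| = 5 / 5 = 1.

|H(j4)| = 1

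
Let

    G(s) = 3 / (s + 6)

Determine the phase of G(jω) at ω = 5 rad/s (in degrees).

At s = j5: numerator = 3, denominator = 6 + j5.
∠G = ∠num − ∠den = 0° − (39.806°) = -39.81°.

∠G(j5) ≈ -39.81°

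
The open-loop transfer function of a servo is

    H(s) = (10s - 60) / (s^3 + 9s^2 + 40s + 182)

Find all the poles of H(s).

s = -1 ± 5j, -7

The poles are the roots of the denominator s^3 + 9s^2 + 40s + 182 = 0.
Trying s = -7: the polynomial evaluates to 0, so (s + 7) is a factor.
Dividing out leaves s^2 + 2s + 26 = 0.
The quadratic formula then gives s = -1 ± 5j.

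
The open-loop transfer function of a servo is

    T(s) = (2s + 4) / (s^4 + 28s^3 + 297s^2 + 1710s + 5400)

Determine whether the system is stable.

stable

The denominator s^4 + 28s^3 + 297s^2 + 1710s + 5400 factors as (s^2 + 6s + 45)(s + 10)(s + 12), giving poles at s = -3 + 6j, -3 - 6j, -10, -12.
Since all poles lie strictly in the left half-plane, the system is stable.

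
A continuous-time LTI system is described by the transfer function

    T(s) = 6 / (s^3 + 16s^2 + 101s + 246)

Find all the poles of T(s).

s = -5 ± 4j, -6

The poles are the roots of the denominator s^3 + 16s^2 + 101s + 246 = 0.
Trying s = -6: the polynomial evaluates to 0, so (s + 6) is a factor.
Dividing out leaves s^2 + 10s + 41 = 0.
The quadratic formula then gives s = -5 ± 4j.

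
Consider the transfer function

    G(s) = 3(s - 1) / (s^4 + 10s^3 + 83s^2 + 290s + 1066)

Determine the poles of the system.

The poles are the roots of the denominator s^4 + 10s^3 + 83s^2 + 290s + 1066 = 0.
No real roots exist; factor into two real quadratics: (s^2 + 2s + 26)(s^2 + 8s + 41) = 0.
Each quadratic gives a conjugate pair via the quadratic formula.

s = -1 ± 5j, -4 ± 5j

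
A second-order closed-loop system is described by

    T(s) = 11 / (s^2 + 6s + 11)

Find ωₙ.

Compare the denominator to the standard form s^2 + 2ζωₙs + ωₙ².
ωₙ² = 11, so ωₙ = √11 ≈ 3.317 rad/s.

ωₙ ≈ 3.317 rad/s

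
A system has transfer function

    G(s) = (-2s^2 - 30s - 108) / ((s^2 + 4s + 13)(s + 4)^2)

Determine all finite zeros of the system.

s = -9, -6

Set the numerator to zero: -2s^2 - 30s - 108 = 0, i.e. -2·(s^2 + 15s + 54) = 0.
Factoring: (s + 9)(s + 6) = 0.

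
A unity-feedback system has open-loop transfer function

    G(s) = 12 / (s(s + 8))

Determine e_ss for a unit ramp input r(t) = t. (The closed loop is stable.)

G(s) has one pole at the origin.
This is a Type 1 system. Kv = lim_{s→0} s·G(s) = 12/8 = 3/2.
e_ss = 1/Kv = 1/(3/2) = 2/3 ≈ 0.6667.

e_ss = 0.6667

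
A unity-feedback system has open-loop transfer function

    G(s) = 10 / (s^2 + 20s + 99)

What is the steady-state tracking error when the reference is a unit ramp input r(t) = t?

e_ss = ∞

G(s) has no poles at the origin.
This is a Type 0 system; Kv = lim_{s→0} s·G(s) = 0, so the steady-state error for a ramp input is infinite.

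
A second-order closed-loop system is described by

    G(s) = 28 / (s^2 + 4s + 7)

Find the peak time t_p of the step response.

t_p ≈ 1.814 s

Comparing s^2 + 4s + 7 to s^2 + 2ζωₙs + ωₙ²: ωₙ = √7 ≈ 2.646 rad/s and ζ = 4/(2·√7) ≈ 0.7559.
ζωₙ = 4/2 = 2, so ω_d = ωₙ√(1−ζ²) = √(ωₙ² − (ζωₙ)²) = √(7 − 2²) = √3 ≈ 1.732 rad/s.
t_p = π/ω_d = π/1.732 ≈ 1.814 s.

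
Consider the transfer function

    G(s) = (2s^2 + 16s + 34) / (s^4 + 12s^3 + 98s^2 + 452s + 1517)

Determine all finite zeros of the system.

Set the numerator to zero: 2s^2 + 16s + 34 = 0, i.e. 2·(s^2 + 8s + 17) = 0.
Factoring: (s^2 + 8s + 17) = 0.

s = -4 ± j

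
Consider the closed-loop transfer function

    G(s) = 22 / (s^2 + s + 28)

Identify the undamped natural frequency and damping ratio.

ωₙ ≈ 5.292 rad/s, ζ ≈ 0.09449

Compare the denominator to the standard form s^2 + 2ζωₙs + ωₙ².
ωₙ² = 28, so ωₙ = √28 ≈ 5.292 rad/s.
2ζωₙ = 1, so ζ = 1/(2·√28) ≈ 0.09449.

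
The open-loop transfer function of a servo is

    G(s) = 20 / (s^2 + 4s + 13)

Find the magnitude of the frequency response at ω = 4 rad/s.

|G(j4)| ≈ 1.229

Substitute s = j4: numerator = 20, denominator = -3 + j16.
|G(j4)| = |20| / |-3 + j16| = 20 / 16.279 ≈ 1.229.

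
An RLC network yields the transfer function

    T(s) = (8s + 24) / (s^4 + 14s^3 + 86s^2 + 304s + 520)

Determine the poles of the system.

s = -5 + j, -5 - j, -2 + 4j, -2 - 4j

The poles are the roots of the denominator s^4 + 14s^3 + 86s^2 + 304s + 520 = 0.
No real roots exist; factor into two real quadratics: (s^2 + 10s + 26)(s^2 + 4s + 20) = 0.
Each quadratic gives a conjugate pair via the quadratic formula.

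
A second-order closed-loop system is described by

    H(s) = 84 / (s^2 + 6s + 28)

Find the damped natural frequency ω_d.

ω_d ≈ 4.359 rad/s

Comparing s^2 + 6s + 28 to s^2 + 2ζωₙs + ωₙ²: ωₙ = √28 ≈ 5.292 rad/s and ζ = 6/(2·√28) ≈ 0.5669.
ζωₙ = 6/2 = 3, so ω_d = ωₙ√(1−ζ²) = √(ωₙ² − (ζωₙ)²) = √(28 − 3²) = √19 ≈ 4.359 rad/s.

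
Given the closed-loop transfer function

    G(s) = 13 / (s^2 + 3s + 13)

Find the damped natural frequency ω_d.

ω_d ≈ 3.279 rad/s

Comparing s^2 + 3s + 13 to s^2 + 2ζωₙs + ωₙ²: ωₙ = √13 ≈ 3.606 rad/s and ζ = 3/(2·√13) ≈ 0.4160.
ζωₙ = 3/2 = 1.5, so ω_d = ωₙ√(1−ζ²) = √(ωₙ² − (ζωₙ)²) = √(13 − 1.5²) = √10.75 ≈ 3.279 rad/s.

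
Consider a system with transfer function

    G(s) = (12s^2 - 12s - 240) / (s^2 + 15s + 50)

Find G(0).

G(0) = -24/5 ≈ -4.800

Set s = 0: G(0) = (-240) / (50) = -24/5.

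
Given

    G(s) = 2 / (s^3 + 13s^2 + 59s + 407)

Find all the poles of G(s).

The poles are the roots of the denominator s^3 + 13s^2 + 59s + 407 = 0.
Trying s = -11: the polynomial evaluates to 0, so (s + 11) is a factor.
Dividing out leaves s^2 + 2s + 37 = 0.
The quadratic formula then gives s = -1 ± 6j.

s = -11, -1 ± 6j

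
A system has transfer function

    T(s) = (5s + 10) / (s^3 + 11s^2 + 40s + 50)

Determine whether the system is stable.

stable

The denominator s^3 + 11s^2 + 40s + 50 factors as (s^2 + 6s + 10)(s + 5), giving poles at s = -3 ± j, -5.
Since all poles lie strictly in the left half-plane, the system is stable.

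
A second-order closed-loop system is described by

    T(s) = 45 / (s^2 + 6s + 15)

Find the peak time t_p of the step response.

t_p ≈ 1.283 s

Comparing s^2 + 6s + 15 to s^2 + 2ζωₙs + ωₙ²: ωₙ = √15 ≈ 3.873 rad/s and ζ = 6/(2·√15) ≈ 0.7746.
ζωₙ = 6/2 = 3, so ω_d = ωₙ√(1−ζ²) = √(ωₙ² − (ζωₙ)²) = √(15 − 3²) = √6 ≈ 2.449 rad/s.
t_p = π/ω_d = π/2.449 ≈ 1.283 s.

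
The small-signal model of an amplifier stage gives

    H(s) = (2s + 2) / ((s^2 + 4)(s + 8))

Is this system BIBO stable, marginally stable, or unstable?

marginally stable

The poles can be read from the denominator factors: s = 2j, -2j, -8.
Since the simple pole(s) at s = ±2j lie on the jω-axis with none in the right half-plane, the system is marginally stable.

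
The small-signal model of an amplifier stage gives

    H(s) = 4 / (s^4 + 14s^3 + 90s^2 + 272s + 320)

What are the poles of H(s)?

s = -3 + j, -3 - j, -4 + 4j, -4 - 4j

The poles are the roots of the denominator s^4 + 14s^3 + 90s^2 + 272s + 320 = 0.
No real roots exist; factor into two real quadratics: (s^2 + 6s + 10)(s^2 + 8s + 32) = 0.
Each quadratic gives a conjugate pair via the quadratic formula.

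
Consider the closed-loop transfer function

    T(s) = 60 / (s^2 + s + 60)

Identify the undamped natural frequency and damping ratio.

Compare the denominator to the standard form s^2 + 2ζωₙs + ωₙ².
ωₙ² = 60, so ωₙ = √60 ≈ 7.746 rad/s.
2ζωₙ = 1, so ζ = 1/(2·√60) ≈ 0.06455.
With ζ = 0.06455 the response is underdamped.

ωₙ ≈ 7.746 rad/s, ζ ≈ 0.06455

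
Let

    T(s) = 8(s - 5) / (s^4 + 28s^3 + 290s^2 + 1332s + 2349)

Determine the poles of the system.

s = -5 ± 2j, -9, -9

The poles are the roots of the denominator s^4 + 28s^3 + 290s^2 + 1332s + 2349 = 0.
Trying s = -9: the polynomial evaluates to 0, so (s + 9) is a factor.
Dividing out leaves s^3 + 19s^2 + 119s + 261 = 0.
This factors further as (s^2 + 10s + 29)(s + 9) = 0.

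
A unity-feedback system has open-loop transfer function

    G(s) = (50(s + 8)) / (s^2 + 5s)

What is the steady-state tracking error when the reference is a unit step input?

e_ss = 0

G(s) has one pole at the origin.
This is a Type 1 system; for a step input the steady-state error is zero.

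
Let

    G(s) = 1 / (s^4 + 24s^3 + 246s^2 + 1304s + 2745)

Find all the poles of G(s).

s = -5 + 6j, -5 - 6j, -5, -9

The poles are the roots of the denominator s^4 + 24s^3 + 246s^2 + 1304s + 2745 = 0.
Trying s = -5: the polynomial evaluates to 0, so (s + 5) is a factor.
Dividing out leaves s^3 + 19s^2 + 151s + 549 = 0.
This factors further as (s^2 + 10s + 61)(s + 9) = 0.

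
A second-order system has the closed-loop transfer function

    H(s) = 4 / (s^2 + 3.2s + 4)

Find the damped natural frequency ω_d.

ω_d = 1.200 rad/s

Comparing s^2 + 3.2s + 4 to s^2 + 2ζωₙs + ωₙ²: ωₙ = 2 rad/s and ζ = 3.2/(2·2) = 0.8.
ζωₙ = 3.2/2 = 1.6, so ω_d = ωₙ√(1−ζ²) = √(ωₙ² − (ζωₙ)²) = √(4 − 1.6²) = √1.44 = 1.200 rad/s.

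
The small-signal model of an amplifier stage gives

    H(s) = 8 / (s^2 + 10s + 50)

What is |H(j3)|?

Substitute s = j3: numerator = 8, denominator = 41 + j30.
|H(j3)| = |8| / |41 + j30| = 8 / 50.804 ≈ 0.1575.

|H(j3)| ≈ 0.1575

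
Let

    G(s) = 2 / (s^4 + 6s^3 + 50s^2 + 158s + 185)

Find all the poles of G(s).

s = -2 + j, -2 - j, -1 + 6j, -1 - 6j

The poles are the roots of the denominator s^4 + 6s^3 + 50s^2 + 158s + 185 = 0.
No real roots exist; factor into two real quadratics: (s^2 + 4s + 5)(s^2 + 2s + 37) = 0.
Each quadratic gives a conjugate pair via the quadratic formula.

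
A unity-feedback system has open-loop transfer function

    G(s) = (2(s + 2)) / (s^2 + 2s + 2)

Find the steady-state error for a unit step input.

G(s) has no poles at the origin.
This is a Type 0 system. Kp = lim_{s→0} G(s) = 4/2 = 2.
e_ss = 1/(1 + Kp) = 1/(1 + 2) = 1/3 ≈ 0.3333.

e_ss = 0.3333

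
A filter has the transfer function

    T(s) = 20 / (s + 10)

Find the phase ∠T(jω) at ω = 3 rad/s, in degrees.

At s = j3: numerator = 20, denominator = 10 + j3.
∠T = ∠num − ∠den = 0° − (16.699°) = -16.70°.

∠T(j3) ≈ -16.70°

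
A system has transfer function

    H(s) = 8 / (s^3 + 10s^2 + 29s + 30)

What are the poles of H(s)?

s = -2 + j, -2 - j, -6

The poles are the roots of the denominator s^3 + 10s^2 + 29s + 30 = 0.
Trying s = -6: the polynomial evaluates to 0, so (s + 6) is a factor.
Dividing out leaves s^2 + 4s + 5 = 0.
The quadratic formula then gives s = -2 ± 1j.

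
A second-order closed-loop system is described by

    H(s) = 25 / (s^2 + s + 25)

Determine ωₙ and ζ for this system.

Compare the denominator to the standard form s^2 + 2ζωₙs + ωₙ².
ωₙ² = 25, so ωₙ = 5 rad/s.
2ζωₙ = 1, so ζ = 1/(2·5) = 0.1.
With ζ = 0.1 the response is underdamped.

ωₙ = 5 rad/s, ζ = 0.1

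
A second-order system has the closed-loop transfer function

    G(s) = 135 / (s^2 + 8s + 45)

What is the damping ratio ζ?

ζ ≈ 0.5963

Compare the denominator to the standard form s^2 + 2ζωₙs + ωₙ².
ωₙ² = 45, so ωₙ = √45 ≈ 6.708 rad/s.
2ζωₙ = 8, so ζ = 8/(2·√45) ≈ 0.5963.
With ζ = 0.5963 the response is underdamped.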